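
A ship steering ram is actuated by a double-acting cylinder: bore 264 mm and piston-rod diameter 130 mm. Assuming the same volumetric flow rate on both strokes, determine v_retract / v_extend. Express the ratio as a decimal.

v_ret/v_ext ≈ 1.32

Cap-side area A_cap = π/4 × (264 mm)² = 54740 mm^2
Rod-side annular area A_ann = π/4 × (264² − 130²) = 41470 mm^2
For equal Q, v ∝ 1/A, so v_ret/v_ext = A_cap/A_ann.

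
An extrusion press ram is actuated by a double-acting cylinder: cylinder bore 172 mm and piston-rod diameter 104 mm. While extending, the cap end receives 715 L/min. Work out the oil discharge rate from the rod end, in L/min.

Q_out ≈ 454 L/min

Cap-side area A_cap = π/4 × (172 mm)² = 23240 mm^2
Rod-side annular area A_ann = π/4 × (172² − 104²) = 14740 mm^2
Piston speed v = Q_in/A_cap; rod-end outflow Q_out = v × A_ann = Q_in × A_ann/A_cap.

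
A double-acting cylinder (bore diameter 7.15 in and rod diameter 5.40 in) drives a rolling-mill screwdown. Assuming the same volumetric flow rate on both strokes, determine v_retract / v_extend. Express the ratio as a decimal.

Cap-side area A_cap = π/4 × (7.15 in)² = 40.15 in^2
Rod-side annular area A_ann = π/4 × (7.15² − 5.40²) = 17.25 in^2
For equal Q, v ∝ 1/A, so v_ret/v_ext = A_cap/A_ann.

v_ret/v_ext ≈ 2.33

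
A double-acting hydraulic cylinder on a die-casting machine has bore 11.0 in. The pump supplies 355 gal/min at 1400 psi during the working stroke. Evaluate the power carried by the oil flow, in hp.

Hydraulic power = P × Q

W ≈ 290 hp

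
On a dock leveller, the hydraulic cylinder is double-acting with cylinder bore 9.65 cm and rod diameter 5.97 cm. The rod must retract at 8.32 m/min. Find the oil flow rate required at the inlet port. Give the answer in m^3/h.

Q ≈ 2.25 m^3/h

Rod-side annular area A_ann = π/4 × (9.65² − 5.97²) = 45.15 cm^2
Q = A × v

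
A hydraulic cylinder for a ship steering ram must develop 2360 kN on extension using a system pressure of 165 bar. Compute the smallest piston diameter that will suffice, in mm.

D ≈ 427 mm

Extension force acts on the full piston face: F = P × (π/4)D².
D = √(4F / (πP)) = √(4 × 2360 kN / (π × 165 bar))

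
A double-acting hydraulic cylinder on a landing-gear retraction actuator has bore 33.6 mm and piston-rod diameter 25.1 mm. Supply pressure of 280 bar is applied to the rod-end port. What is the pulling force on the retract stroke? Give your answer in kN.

F ≈ 11.0 kN

Rod-side annular area A_ann = π/4 × (33.6² − 25.1²) = 391.9 mm^2
On retraction the pressure acts on the annular area (bore minus rod).
F = P × A_ann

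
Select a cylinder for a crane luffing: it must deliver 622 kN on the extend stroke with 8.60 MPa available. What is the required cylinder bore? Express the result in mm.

Extension force acts on the full piston face: F = P × (π/4)D².
D = √(4F / (πP)) = √(4 × 622 kN / (π × 8.60 MPa))

D ≈ 303 mm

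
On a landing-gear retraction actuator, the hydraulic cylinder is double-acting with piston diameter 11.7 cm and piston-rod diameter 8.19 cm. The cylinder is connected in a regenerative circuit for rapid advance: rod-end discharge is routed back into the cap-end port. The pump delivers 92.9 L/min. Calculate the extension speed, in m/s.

In regeneration the rod-end outflow joins the pump flow into the cap end, so the net volume the pump must supply per unit advance equals the rod cross-section area.
Rod cross-section A_rod = π/4 × (8.19 cm)² = 52.68 cm^2
v = Q_pump / A_rod

v ≈ 0.294 m/s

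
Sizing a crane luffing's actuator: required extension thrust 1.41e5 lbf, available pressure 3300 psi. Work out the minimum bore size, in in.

D ≈ 7.38 in

Extension force acts on the full piston face: F = P × (π/4)D².
D = √(4F / (πP)) = √(4 × 1.41e5 lbf / (π × 3300 psi))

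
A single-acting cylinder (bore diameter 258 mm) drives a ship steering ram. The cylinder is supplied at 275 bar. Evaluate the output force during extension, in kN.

Cap-side area A_cap = π/4 × (258 mm)² = 52280 mm^2
F = P × A_cap = 275 bar × A_cap

F ≈ 1440 kN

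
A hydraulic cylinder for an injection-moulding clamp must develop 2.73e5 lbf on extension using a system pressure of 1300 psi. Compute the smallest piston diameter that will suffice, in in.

Extension force acts on the full piston face: F = P × (π/4)D².
D = √(4F / (πP)) = √(4 × 2.73e5 lbf / (π × 1300 psi))

D ≈ 16.4 in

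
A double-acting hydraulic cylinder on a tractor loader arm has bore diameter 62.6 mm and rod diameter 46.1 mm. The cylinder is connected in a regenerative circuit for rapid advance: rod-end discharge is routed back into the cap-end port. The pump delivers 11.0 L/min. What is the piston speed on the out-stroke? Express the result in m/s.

v ≈ 0.110 m/s

In regeneration the rod-end outflow joins the pump flow into the cap end, so the net volume the pump must supply per unit advance equals the rod cross-section area.
Rod cross-section A_rod = π/4 × (46.1 mm)² = 1669 mm^2
v = Q_pump / A_rod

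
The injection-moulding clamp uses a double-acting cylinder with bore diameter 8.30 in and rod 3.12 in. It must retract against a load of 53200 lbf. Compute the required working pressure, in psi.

Rod-side annular area A_ann = π/4 × (8.30² − 3.12²) = 46.46 in^2
Retraction: pressure acts on the annular area.
P = F / A = 53200 lbf / A

P ≈ 1150 psi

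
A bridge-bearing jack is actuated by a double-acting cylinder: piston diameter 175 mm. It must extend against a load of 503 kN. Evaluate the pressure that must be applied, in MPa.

Cap-side area A_cap = π/4 × (175 mm)² = 24050 mm^2
P = F / A = 503 kN / A

P ≈ 20.9 MPa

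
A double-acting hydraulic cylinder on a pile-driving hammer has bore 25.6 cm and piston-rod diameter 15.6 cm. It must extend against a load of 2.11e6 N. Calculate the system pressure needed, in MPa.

Cap-side area A_cap = π/4 × (25.6 cm)² = 514.7 cm^2
P = F / A = 2.11e6 N / A

P ≈ 41.0 MPa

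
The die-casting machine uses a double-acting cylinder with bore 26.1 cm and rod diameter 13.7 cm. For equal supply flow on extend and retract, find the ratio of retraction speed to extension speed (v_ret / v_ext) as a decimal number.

v_ret/v_ext ≈ 1.38

Cap-side area A_cap = π/4 × (26.1 cm)² = 535.0 cm^2
Rod-side annular area A_ann = π/4 × (26.1² − 13.7²) = 387.6 cm^2
For equal Q, v ∝ 1/A, so v_ret/v_ext = A_cap/A_ann.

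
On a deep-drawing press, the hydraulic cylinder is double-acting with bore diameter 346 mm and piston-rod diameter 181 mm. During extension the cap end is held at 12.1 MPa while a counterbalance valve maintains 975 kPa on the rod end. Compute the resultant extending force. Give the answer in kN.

Cap-side area A_cap = π/4 × (346 mm)² = 94020 mm^2
Rod-side annular area A_ann = π/4 × (346² − 181²) = 68290 mm^2
Net thrust = P_cap·A_cap − P_rod·A_ann = 1138 kN − 66.59 kN

F ≈ 1070 kN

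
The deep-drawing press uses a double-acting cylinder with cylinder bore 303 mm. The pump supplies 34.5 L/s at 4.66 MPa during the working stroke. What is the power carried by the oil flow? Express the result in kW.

W ≈ 161 kW

Hydraulic power = P × Q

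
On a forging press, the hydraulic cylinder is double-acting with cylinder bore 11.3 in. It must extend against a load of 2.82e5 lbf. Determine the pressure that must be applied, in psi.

P ≈ 2810 psi

Cap-side area A_cap = π/4 × (11.3 in)² = 100.3 in^2
P = F / A = 2.82e5 lbf / A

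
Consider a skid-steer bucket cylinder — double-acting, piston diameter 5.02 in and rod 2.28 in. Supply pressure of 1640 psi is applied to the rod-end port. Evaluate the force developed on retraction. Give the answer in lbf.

F ≈ 25800 lbf

Rod-side annular area A_ann = π/4 × (5.02² − 2.28²) = 15.71 in^2
On retraction the pressure acts on the annular area (bore minus rod).
F = P × A_ann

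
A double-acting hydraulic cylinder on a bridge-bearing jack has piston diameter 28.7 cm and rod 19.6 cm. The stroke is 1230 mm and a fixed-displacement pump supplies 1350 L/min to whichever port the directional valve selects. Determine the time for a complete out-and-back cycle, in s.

t ≈ 5.42 s

Cap-side area A_cap = π/4 × (28.7 cm)² = 646.9 cm^2
Rod-side annular area A_ann = π/4 × (28.7² − 19.6²) = 345.2 cm^2
t_ext = A_cap·L/Q = 3.537 s
t_ret = A_ann·L/Q = 1.887 s
t_cycle = t_ext + t_ret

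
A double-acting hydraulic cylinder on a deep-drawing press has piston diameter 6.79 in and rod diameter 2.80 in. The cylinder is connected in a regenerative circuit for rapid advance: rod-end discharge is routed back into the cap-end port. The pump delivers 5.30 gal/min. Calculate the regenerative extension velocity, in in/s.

v ≈ 3.31 in/s

In regeneration the rod-end outflow joins the pump flow into the cap end, so the net volume the pump must supply per unit advance equals the rod cross-section area.
Rod cross-section A_rod = π/4 × (2.80 in)² = 6.158 in^2
v = Q_pump / A_rod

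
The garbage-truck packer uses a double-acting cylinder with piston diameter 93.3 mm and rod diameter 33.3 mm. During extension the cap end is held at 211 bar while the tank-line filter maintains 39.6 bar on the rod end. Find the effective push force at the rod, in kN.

Cap-side area A_cap = π/4 × (93.3 mm)² = 6837 mm^2
Rod-side annular area A_ann = π/4 × (93.3² − 33.3²) = 5966 mm^2
Net thrust = P_cap·A_cap − P_rod·A_ann = 144.3 kN − 23.62 kN

F ≈ 121 kN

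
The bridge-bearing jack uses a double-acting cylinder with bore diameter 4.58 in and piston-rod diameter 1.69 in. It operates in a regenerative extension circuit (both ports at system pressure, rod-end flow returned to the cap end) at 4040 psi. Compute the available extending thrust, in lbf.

With equal pressure on both faces, forces on the annular region cancel; the net push is pressure × rod cross-section.
Rod cross-section A_rod = π/4 × (1.69 in)² = 2.243 in^2
F = P × A_rod

F ≈ 9060 lbf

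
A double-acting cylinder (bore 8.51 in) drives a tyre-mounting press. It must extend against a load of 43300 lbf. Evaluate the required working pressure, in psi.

Cap-side area A_cap = π/4 × (8.51 in)² = 56.88 in^2
P = F / A = 43300 lbf / A

P ≈ 761 psi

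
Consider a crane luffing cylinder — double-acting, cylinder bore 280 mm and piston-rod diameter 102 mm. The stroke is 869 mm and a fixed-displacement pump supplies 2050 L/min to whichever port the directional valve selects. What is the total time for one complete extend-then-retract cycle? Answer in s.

Cap-side area A_cap = π/4 × (280 mm)² = 61580 mm^2
Rod-side annular area A_ann = π/4 × (280² − 102²) = 53400 mm^2
t_ext = A_cap·L/Q = 1.566 s
t_ret = A_ann·L/Q = 1.358 s
t_cycle = t_ext + t_ret

t ≈ 2.92 s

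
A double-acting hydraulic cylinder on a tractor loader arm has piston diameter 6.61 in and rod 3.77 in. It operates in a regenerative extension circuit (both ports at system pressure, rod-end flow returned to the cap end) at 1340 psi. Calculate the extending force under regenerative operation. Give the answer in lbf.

F ≈ 15000 lbf

With equal pressure on both faces, forces on the annular region cancel; the net push is pressure × rod cross-section.
Rod cross-section A_rod = π/4 × (3.77 in)² = 11.16 in^2
F = P × A_rod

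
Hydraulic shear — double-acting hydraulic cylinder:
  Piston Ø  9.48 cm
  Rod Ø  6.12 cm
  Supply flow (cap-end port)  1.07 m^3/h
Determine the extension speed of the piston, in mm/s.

Cap-side area A_cap = π/4 × (9.48 cm)² = 70.58 cm^2
v = Q / A

v ≈ 42.1 mm/s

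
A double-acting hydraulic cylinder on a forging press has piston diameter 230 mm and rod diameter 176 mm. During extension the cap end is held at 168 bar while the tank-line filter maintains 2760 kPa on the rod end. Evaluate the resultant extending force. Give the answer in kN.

F ≈ 650 kN

Cap-side area A_cap = π/4 × (230 mm)² = 41550 mm^2
Rod-side annular area A_ann = π/4 × (230² − 176²) = 17220 mm^2
Net thrust = P_cap·A_cap − P_rod·A_ann = 698.0 kN − 47.52 kN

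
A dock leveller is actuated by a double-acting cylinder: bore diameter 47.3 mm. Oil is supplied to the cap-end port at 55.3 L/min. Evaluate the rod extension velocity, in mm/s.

Cap-side area A_cap = π/4 × (47.3 mm)² = 1757 mm^2
v = Q / A

v ≈ 525 mm/s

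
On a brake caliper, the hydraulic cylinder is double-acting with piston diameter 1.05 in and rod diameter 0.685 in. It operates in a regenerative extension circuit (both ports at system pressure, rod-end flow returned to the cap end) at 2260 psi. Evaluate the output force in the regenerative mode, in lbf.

With equal pressure on both faces, forces on the annular region cancel; the net push is pressure × rod cross-section.
Rod cross-section A_rod = π/4 × (0.685 in)² = 0.3685 in^2
F = P × A_rod

F ≈ 833 lbf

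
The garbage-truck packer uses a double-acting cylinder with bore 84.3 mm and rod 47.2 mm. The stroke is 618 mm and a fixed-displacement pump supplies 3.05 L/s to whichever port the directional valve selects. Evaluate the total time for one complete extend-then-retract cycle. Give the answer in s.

Cap-side area A_cap = π/4 × (84.3 mm)² = 5581 mm^2
Rod-side annular area A_ann = π/4 × (84.3² − 47.2²) = 3832 mm^2
t_ext = A_cap·L/Q = 1.131 s
t_ret = A_ann·L/Q = 0.7764 s
t_cycle = t_ext + t_ret

t ≈ 1.91 s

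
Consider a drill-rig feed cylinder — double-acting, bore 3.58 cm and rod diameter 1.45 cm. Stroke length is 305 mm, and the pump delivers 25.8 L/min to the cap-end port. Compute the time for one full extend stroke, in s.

Cap-side area A_cap = π/4 × (3.58 cm)² = 10.07 cm^2
Swept volume V = A × L; t = V / Q = A·L / Q

t ≈ 0.714 s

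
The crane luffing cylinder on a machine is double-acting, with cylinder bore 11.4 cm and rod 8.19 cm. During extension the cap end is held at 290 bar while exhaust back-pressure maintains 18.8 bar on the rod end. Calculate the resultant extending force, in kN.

Cap-side area A_cap = π/4 × (11.4 cm)² = 102.1 cm^2
Rod-side annular area A_ann = π/4 × (11.4² − 8.19²) = 49.39 cm^2
Net thrust = P_cap·A_cap − P_rod·A_ann = 296.0 kN − 9.285 kN

F ≈ 287 kN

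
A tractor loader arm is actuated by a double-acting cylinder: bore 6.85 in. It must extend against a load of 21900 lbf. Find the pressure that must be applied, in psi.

Cap-side area A_cap = π/4 × (6.85 in)² = 36.85 in^2
P = F / A = 21900 lbf / A

P ≈ 594 psi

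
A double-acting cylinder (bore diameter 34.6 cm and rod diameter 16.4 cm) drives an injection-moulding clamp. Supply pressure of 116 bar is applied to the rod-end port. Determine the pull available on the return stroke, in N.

F ≈ 8.46e5 N

Rod-side annular area A_ann = π/4 × (34.6² − 16.4²) = 729.0 cm^2
On retraction the pressure acts on the annular area (bore minus rod).
F = P × A_ann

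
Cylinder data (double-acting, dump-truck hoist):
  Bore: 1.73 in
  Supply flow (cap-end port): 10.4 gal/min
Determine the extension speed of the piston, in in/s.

v ≈ 17.0 in/s

Cap-side area A_cap = π/4 × (1.73 in)² = 2.351 in^2
v = Q / A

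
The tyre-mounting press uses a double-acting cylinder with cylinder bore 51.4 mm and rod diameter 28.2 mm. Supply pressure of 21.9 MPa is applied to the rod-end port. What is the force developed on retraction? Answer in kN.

Rod-side annular area A_ann = π/4 × (51.4² − 28.2²) = 1450 mm^2
On retraction the pressure acts on the annular area (bore minus rod).
F = P × A_ann

F ≈ 31.8 kN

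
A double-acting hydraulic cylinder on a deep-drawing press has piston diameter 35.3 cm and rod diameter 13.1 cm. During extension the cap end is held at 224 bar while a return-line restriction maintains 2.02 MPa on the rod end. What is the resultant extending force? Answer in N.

F ≈ 2.02e6 N

Cap-side area A_cap = π/4 × (35.3 cm)² = 978.7 cm^2
Rod-side annular area A_ann = π/4 × (35.3² − 13.1²) = 843.9 cm^2
Net thrust = P_cap·A_cap − P_rod·A_ann = 2.192e6 N − 1.705e5 N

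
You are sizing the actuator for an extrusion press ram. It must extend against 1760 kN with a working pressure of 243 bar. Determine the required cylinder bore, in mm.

Extension force acts on the full piston face: F = P × (π/4)D².
D = √(4F / (πP)) = √(4 × 1760 kN / (π × 243 bar))

D ≈ 304 mm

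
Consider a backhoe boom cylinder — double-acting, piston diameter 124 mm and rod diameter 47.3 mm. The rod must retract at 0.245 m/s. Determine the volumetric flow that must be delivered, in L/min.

Q ≈ 152 L/min

Rod-side annular area A_ann = π/4 × (124² − 47.3²) = 10320 mm^2
Q = A × v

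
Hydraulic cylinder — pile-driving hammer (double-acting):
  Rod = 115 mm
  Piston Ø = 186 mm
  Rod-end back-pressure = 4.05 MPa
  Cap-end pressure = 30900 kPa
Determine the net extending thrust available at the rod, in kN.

Cap-side area A_cap = π/4 × (186 mm)² = 27170 mm^2
Rod-side annular area A_ann = π/4 × (186² − 115²) = 16780 mm^2
Net thrust = P_cap·A_cap − P_rod·A_ann = 839.6 kN − 67.98 kN

F ≈ 772 kN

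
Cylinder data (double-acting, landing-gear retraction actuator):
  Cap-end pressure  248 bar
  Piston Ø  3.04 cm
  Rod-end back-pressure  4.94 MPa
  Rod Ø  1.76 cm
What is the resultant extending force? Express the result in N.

Cap-side area A_cap = π/4 × (3.04 cm)² = 7.258 cm^2
Rod-side annular area A_ann = π/4 × (3.04² − 1.76²) = 4.825 cm^2
Net thrust = P_cap·A_cap − P_rod·A_ann = 18000 N − 2384 N

F ≈ 15600 N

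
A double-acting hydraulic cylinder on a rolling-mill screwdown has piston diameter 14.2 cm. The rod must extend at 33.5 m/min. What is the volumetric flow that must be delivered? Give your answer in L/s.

Q ≈ 8.84 L/s

Cap-side area A_cap = π/4 × (14.2 cm)² = 158.4 cm^2
Q = A × v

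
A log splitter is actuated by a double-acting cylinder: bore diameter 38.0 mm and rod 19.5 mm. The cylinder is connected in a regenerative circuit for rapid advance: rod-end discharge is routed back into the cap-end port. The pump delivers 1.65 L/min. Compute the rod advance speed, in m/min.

In regeneration the rod-end outflow joins the pump flow into the cap end, so the net volume the pump must supply per unit advance equals the rod cross-section area.
Rod cross-section A_rod = π/4 × (19.5 mm)² = 298.6 mm^2
v = Q_pump / A_rod

v ≈ 5.52 m/min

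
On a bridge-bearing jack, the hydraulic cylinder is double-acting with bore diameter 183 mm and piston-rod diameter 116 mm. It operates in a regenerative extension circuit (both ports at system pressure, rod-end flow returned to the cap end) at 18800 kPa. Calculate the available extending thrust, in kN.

F ≈ 199 kN

With equal pressure on both faces, forces on the annular region cancel; the net push is pressure × rod cross-section.
Rod cross-section A_rod = π/4 × (116 mm)² = 10570 mm^2
F = P × A_rod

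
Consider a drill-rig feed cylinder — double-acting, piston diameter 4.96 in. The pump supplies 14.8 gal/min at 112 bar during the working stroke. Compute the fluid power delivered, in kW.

W ≈ 10.5 kW

Hydraulic power = P × Q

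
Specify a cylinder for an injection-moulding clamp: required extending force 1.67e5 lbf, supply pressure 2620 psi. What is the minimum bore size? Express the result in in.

D ≈ 9.01 in

Extension force acts on the full piston face: F = P × (π/4)D².
D = √(4F / (πP)) = √(4 × 1.67e5 lbf / (π × 2620 psi))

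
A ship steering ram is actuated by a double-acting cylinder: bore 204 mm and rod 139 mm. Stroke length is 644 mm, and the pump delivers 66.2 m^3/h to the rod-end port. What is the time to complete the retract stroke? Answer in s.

t ≈ 0.613 s

Rod-side annular area A_ann = π/4 × (204² − 139²) = 17510 mm^2
Swept volume V = A × L; t = V / Q = A·L / Q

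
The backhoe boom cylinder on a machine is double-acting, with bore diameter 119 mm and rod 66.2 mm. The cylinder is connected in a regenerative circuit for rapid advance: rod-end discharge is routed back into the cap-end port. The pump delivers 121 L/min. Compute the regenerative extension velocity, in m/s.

In regeneration the rod-end outflow joins the pump flow into the cap end, so the net volume the pump must supply per unit advance equals the rod cross-section area.
Rod cross-section A_rod = π/4 × (66.2 mm)² = 3442 mm^2
v = Q_pump / A_rod

v ≈ 0.586 m/s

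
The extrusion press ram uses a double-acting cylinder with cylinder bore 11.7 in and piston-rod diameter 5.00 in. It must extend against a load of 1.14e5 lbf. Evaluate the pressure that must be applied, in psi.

Cap-side area A_cap = π/4 × (11.7 in)² = 107.5 in^2
P = F / A = 1.14e5 lbf / A

P ≈ 1060 psi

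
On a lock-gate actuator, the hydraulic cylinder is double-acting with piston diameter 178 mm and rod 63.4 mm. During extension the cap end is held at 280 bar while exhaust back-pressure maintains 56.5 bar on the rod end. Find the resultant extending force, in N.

Cap-side area A_cap = π/4 × (178 mm)² = 24880 mm^2
Rod-side annular area A_ann = π/4 × (178² − 63.4²) = 21730 mm^2
Net thrust = P_cap·A_cap − P_rod·A_ann = 6.968e5 N − 1.228e5 N

F ≈ 5.74e5 N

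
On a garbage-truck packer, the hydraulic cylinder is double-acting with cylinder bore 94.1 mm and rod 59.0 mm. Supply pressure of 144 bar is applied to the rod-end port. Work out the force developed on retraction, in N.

Rod-side annular area A_ann = π/4 × (94.1² − 59.0²) = 4221 mm^2
On retraction the pressure acts on the annular area (bore minus rod).
F = P × A_ann

F ≈ 60800 N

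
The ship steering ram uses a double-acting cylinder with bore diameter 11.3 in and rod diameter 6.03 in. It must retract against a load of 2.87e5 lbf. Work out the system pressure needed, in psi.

P ≈ 4000 psi

Rod-side annular area A_ann = π/4 × (11.3² − 6.03²) = 71.73 in^2
Retraction: pressure acts on the annular area.
P = F / A = 2.87e5 lbf / A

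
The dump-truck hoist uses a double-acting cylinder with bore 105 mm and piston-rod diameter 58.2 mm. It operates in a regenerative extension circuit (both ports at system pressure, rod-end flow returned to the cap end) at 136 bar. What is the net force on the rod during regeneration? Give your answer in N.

With equal pressure on both faces, forces on the annular region cancel; the net push is pressure × rod cross-section.
Rod cross-section A_rod = π/4 × (58.2 mm)² = 2660 mm^2
F = P × A_rod

F ≈ 36200 N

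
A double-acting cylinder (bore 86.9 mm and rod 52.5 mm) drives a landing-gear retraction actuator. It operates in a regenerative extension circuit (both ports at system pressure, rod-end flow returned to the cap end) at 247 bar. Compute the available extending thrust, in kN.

With equal pressure on both faces, forces on the annular region cancel; the net push is pressure × rod cross-section.
Rod cross-section A_rod = π/4 × (52.5 mm)² = 2165 mm^2
F = P × A_rod

F ≈ 53.5 kN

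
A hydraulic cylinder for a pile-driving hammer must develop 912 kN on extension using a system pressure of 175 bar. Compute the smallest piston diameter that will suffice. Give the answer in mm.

D ≈ 258 mm

Extension force acts on the full piston face: F = P × (π/4)D².
D = √(4F / (πP)) = √(4 × 912 kN / (π × 175 bar))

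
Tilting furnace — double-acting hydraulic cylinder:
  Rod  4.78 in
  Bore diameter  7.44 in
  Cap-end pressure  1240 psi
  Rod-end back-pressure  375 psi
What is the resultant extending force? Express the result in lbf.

Cap-side area A_cap = π/4 × (7.44 in)² = 43.47 in^2
Rod-side annular area A_ann = π/4 × (7.44² − 4.78²) = 25.53 in^2
Net thrust = P_cap·A_cap − P_rod·A_ann = 53910 lbf − 9574 lbf

F ≈ 44300 lbf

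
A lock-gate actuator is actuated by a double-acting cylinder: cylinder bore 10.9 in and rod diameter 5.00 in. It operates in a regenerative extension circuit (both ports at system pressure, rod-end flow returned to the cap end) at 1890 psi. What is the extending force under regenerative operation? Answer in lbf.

With equal pressure on both faces, forces on the annular region cancel; the net push is pressure × rod cross-section.
Rod cross-section A_rod = π/4 × (5.00 in)² = 19.63 in^2
F = P × A_rod

F ≈ 37100 lbf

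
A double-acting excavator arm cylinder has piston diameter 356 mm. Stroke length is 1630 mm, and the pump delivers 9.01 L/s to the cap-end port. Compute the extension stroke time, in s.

t ≈ 18.0 s

Cap-side area A_cap = π/4 × (356 mm)² = 99540 mm^2
Swept volume V = A × L; t = V / Q = A·L / Q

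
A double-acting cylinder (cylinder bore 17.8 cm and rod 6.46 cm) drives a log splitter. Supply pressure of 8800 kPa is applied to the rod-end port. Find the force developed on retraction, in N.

F ≈ 1.90e5 N

Rod-side annular area A_ann = π/4 × (17.8² − 6.46²) = 216.1 cm^2
On retraction the pressure acts on the annular area (bore minus rod).
F = P × A_ann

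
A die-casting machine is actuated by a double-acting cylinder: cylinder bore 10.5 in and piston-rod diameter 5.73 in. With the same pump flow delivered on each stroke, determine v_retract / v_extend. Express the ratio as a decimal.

v_ret/v_ext ≈ 1.42

Cap-side area A_cap = π/4 × (10.5 in)² = 86.59 in^2
Rod-side annular area A_ann = π/4 × (10.5² − 5.73²) = 60.80 in^2
For equal Q, v ∝ 1/A, so v_ret/v_ext = A_cap/A_ann.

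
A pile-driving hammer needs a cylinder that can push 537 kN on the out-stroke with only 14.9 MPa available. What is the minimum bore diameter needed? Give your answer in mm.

D ≈ 214 mm

Extension force acts on the full piston face: F = P × (π/4)D².
D = √(4F / (πP)) = √(4 × 537 kN / (π × 14.9 MPa))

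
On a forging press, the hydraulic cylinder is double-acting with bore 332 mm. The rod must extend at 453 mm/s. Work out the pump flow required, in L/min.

Q ≈ 2350 L/min

Cap-side area A_cap = π/4 × (332 mm)² = 86570 mm^2
Q = A × v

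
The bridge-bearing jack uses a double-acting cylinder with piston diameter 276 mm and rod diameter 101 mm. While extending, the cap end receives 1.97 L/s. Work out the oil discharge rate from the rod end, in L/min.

Cap-side area A_cap = π/4 × (276 mm)² = 59830 mm^2
Rod-side annular area A_ann = π/4 × (276² − 101²) = 51820 mm^2
Piston speed v = Q_in/A_cap; rod-end outflow Q_out = v × A_ann = Q_in × A_ann/A_cap.

Q_out ≈ 102 L/min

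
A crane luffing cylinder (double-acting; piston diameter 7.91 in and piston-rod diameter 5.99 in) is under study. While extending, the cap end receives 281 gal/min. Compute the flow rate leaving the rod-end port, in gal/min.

Q_out ≈ 120 gal/min

Cap-side area A_cap = π/4 × (7.91 in)² = 49.14 in^2
Rod-side annular area A_ann = π/4 × (7.91² − 5.99²) = 20.96 in^2
Piston speed v = Q_in/A_cap; rod-end outflow Q_out = v × A_ann = Q_in × A_ann/A_cap.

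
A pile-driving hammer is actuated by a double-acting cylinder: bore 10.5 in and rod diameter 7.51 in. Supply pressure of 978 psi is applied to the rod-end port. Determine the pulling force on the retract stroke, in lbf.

Rod-side annular area A_ann = π/4 × (10.5² − 7.51²) = 42.29 in^2
On retraction the pressure acts on the annular area (bore minus rod).
F = P × A_ann

F ≈ 41400 lbf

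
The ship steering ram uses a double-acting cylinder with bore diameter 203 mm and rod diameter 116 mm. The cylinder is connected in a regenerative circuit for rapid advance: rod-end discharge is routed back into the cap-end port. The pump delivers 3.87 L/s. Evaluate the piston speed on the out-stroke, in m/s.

v ≈ 0.366 m/s

In regeneration the rod-end outflow joins the pump flow into the cap end, so the net volume the pump must supply per unit advance equals the rod cross-section area.
Rod cross-section A_rod = π/4 × (116 mm)² = 10570 mm^2
v = Q_pump / A_rod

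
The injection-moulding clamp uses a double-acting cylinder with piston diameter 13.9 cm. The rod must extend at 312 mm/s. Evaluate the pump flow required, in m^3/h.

Q ≈ 17.0 m^3/h

Cap-side area A_cap = π/4 × (13.9 cm)² = 151.7 cm^2
Q = A × v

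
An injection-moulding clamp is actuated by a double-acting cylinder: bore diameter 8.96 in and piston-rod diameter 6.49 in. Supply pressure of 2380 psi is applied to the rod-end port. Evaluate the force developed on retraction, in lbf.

F ≈ 71300 lbf

Rod-side annular area A_ann = π/4 × (8.96² − 6.49²) = 29.97 in^2
On retraction the pressure acts on the annular area (bore minus rod).
F = P × A_ann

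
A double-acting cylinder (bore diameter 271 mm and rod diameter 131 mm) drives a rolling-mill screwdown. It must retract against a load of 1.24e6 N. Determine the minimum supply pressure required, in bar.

P ≈ 281 bar

Rod-side annular area A_ann = π/4 × (271² − 131²) = 44200 mm^2
Retraction: pressure acts on the annular area.
P = F / A = 1.24e6 N / A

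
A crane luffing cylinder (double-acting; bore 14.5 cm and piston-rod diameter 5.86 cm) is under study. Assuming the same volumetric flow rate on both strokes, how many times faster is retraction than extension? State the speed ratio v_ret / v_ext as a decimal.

v_ret/v_ext ≈ 1.20

Cap-side area A_cap = π/4 × (14.5 cm)² = 165.1 cm^2
Rod-side annular area A_ann = π/4 × (14.5² − 5.86²) = 138.2 cm^2
For equal Q, v ∝ 1/A, so v_ret/v_ext = A_cap/A_ann.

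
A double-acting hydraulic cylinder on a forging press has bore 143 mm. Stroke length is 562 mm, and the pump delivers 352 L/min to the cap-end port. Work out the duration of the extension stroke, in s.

t ≈ 1.54 s

Cap-side area A_cap = π/4 × (143 mm)² = 16060 mm^2
Swept volume V = A × L; t = V / Q = A·L / Q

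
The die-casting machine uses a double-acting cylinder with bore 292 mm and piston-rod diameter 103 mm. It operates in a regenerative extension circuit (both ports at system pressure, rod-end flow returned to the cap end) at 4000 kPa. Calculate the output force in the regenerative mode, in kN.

F ≈ 33.3 kN

With equal pressure on both faces, forces on the annular region cancel; the net push is pressure × rod cross-section.
Rod cross-section A_rod = π/4 × (103 mm)² = 8332 mm^2
F = P × A_rod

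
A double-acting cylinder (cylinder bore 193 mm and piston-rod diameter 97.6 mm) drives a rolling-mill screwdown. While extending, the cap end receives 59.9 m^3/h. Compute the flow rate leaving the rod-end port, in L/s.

Q_out ≈ 12.4 L/s

Cap-side area A_cap = π/4 × (193 mm)² = 29260 mm^2
Rod-side annular area A_ann = π/4 × (193² − 97.6²) = 21770 mm^2
Piston speed v = Q_in/A_cap; rod-end outflow Q_out = v × A_ann = Q_in × A_ann/A_cap.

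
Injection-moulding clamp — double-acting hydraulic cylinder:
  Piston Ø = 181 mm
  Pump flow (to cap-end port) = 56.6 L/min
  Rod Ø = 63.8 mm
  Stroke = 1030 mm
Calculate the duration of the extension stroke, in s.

t ≈ 28.1 s

Cap-side area A_cap = π/4 × (181 mm)² = 25730 mm^2
Swept volume V = A × L; t = V / Q = A·L / Q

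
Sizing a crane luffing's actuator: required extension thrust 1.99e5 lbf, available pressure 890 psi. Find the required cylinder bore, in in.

Extension force acts on the full piston face: F = P × (π/4)D².
D = √(4F / (πP)) = √(4 × 1.99e5 lbf / (π × 890 psi))

D ≈ 16.9 in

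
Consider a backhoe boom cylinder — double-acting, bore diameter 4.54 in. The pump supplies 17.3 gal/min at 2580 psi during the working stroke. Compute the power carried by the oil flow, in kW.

Hydraulic power = P × Q

W ≈ 19.4 kW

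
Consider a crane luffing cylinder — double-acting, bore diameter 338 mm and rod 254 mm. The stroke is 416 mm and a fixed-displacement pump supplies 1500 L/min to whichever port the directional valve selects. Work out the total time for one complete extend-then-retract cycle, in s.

Cap-side area A_cap = π/4 × (338 mm)² = 89730 mm^2
Rod-side annular area A_ann = π/4 × (338² − 254²) = 39060 mm^2
t_ext = A_cap·L/Q = 1.493 s
t_ret = A_ann·L/Q = 0.6499 s
t_cycle = t_ext + t_ret

t ≈ 2.14 s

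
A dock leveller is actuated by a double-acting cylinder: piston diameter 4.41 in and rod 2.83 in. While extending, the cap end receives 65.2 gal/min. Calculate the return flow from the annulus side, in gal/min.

Cap-side area A_cap = π/4 × (4.41 in)² = 15.27 in^2
Rod-side annular area A_ann = π/4 × (4.41² − 2.83²) = 8.984 in^2
Piston speed v = Q_in/A_cap; rod-end outflow Q_out = v × A_ann = Q_in × A_ann/A_cap.

Q_out ≈ 38.4 gal/min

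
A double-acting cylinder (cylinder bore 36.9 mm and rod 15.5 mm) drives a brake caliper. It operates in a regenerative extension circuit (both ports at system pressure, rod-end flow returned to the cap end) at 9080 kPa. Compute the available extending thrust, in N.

With equal pressure on both faces, forces on the annular region cancel; the net push is pressure × rod cross-section.
Rod cross-section A_rod = π/4 × (15.5 mm)² = 188.7 mm^2
F = P × A_rod

F ≈ 1710 N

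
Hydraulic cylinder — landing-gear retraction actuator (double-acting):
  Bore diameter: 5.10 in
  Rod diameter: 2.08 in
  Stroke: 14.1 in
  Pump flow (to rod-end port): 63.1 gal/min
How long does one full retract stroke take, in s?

Rod-side annular area A_ann = π/4 × (5.10² − 2.08²) = 17.03 in^2
Swept volume V = A × L; t = V / Q = A·L / Q

t ≈ 0.988 s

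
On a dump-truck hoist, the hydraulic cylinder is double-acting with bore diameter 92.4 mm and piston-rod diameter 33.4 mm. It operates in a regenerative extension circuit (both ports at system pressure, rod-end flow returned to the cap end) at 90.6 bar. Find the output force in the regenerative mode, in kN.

F ≈ 7.94 kN

With equal pressure on both faces, forces on the annular region cancel; the net push is pressure × rod cross-section.
Rod cross-section A_rod = π/4 × (33.4 mm)² = 876.2 mm^2
F = P × A_rod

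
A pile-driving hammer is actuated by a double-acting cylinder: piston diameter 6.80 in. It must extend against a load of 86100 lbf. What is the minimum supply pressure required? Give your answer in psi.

Cap-side area A_cap = π/4 × (6.80 in)² = 36.32 in^2
P = F / A = 86100 lbf / A

P ≈ 2370 psi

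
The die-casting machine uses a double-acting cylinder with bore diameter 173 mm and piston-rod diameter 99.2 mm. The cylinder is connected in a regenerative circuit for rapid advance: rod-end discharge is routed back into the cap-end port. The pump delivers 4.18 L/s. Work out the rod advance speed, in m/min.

In regeneration the rod-end outflow joins the pump flow into the cap end, so the net volume the pump must supply per unit advance equals the rod cross-section area.
Rod cross-section A_rod = π/4 × (99.2 mm)² = 7729 mm^2
v = Q_pump / A_rod

v ≈ 32.4 m/min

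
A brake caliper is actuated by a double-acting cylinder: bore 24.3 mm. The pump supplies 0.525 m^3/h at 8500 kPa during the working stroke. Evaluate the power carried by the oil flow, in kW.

W ≈ 1.24 kW

Hydraulic power = P × Q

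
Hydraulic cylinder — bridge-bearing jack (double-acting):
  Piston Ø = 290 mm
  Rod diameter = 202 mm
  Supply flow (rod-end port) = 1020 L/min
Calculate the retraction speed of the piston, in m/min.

v ≈ 30.0 m/min

Rod-side annular area A_ann = π/4 × (290² − 202²) = 34000 mm^2
Flow into the rod-end port fills the annular volume.
v = Q / A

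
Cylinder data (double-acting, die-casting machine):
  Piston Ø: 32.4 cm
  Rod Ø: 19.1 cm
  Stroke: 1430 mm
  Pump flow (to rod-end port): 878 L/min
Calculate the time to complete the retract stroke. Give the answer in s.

t ≈ 5.26 s

Rod-side annular area A_ann = π/4 × (32.4² − 19.1²) = 538.0 cm^2
Swept volume V = A × L; t = V / Q = A·L / Q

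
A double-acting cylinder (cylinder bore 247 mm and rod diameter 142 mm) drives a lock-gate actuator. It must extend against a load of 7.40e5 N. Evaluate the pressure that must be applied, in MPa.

P ≈ 15.4 MPa

Cap-side area A_cap = π/4 × (247 mm)² = 47920 mm^2
P = F / A = 7.40e5 N / A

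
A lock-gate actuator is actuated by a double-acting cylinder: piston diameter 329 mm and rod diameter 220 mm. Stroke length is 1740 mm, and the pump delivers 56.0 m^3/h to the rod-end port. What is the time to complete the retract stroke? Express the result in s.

Rod-side annular area A_ann = π/4 × (329² − 220²) = 47000 mm^2
Swept volume V = A × L; t = V / Q = A·L / Q

t ≈ 5.26 s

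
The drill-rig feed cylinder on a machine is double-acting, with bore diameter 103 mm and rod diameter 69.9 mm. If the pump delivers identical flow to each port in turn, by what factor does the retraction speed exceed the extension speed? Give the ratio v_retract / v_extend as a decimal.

v_ret/v_ext ≈ 1.85

Cap-side area A_cap = π/4 × (103 mm)² = 8332 mm^2
Rod-side annular area A_ann = π/4 × (103² − 69.9²) = 4495 mm^2
For equal Q, v ∝ 1/A, so v_ret/v_ext = A_cap/A_ann.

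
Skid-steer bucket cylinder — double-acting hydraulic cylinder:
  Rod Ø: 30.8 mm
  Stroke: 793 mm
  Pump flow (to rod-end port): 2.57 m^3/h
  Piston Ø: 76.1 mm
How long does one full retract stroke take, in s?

Rod-side annular area A_ann = π/4 × (76.1² − 30.8²) = 3803 mm^2
Swept volume V = A × L; t = V / Q = A·L / Q

t ≈ 4.22 s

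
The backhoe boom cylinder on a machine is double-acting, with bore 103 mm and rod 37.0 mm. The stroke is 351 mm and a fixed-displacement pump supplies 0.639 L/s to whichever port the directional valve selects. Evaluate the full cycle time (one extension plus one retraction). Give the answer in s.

t ≈ 8.56 s

Cap-side area A_cap = π/4 × (103 mm)² = 8332 mm^2
Rod-side annular area A_ann = π/4 × (103² − 37.0²) = 7257 mm^2
t_ext = A_cap·L/Q = 4.577 s
t_ret = A_ann·L/Q = 3.986 s
t_cycle = t_ext + t_ret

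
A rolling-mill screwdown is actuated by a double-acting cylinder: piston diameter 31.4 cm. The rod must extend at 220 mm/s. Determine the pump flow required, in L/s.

Cap-side area A_cap = π/4 × (31.4 cm)² = 774.4 cm^2
Q = A × v

Q ≈ 17.0 L/s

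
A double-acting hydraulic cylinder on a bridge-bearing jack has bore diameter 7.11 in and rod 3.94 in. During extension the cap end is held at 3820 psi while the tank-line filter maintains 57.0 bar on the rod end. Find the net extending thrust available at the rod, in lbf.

F ≈ 1.29e5 lbf

Cap-side area A_cap = π/4 × (7.11 in)² = 39.70 in^2
Rod-side annular area A_ann = π/4 × (7.11² − 3.94²) = 27.51 in^2
Net thrust = P_cap·A_cap − P_rod·A_ann = 1.517e5 lbf − 22740 lbf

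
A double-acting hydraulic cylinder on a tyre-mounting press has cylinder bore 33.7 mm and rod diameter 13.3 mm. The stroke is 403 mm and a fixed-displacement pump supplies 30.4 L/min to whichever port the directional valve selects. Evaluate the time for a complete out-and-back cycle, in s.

Cap-side area A_cap = π/4 × (33.7 mm)² = 892.0 mm^2
Rod-side annular area A_ann = π/4 × (33.7² − 13.3²) = 753.0 mm^2
t_ext = A_cap·L/Q = 0.7095 s
t_ret = A_ann·L/Q = 0.5990 s
t_cycle = t_ext + t_ret

t ≈ 1.31 s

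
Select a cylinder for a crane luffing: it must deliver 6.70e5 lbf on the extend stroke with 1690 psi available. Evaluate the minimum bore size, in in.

D ≈ 22.5 in

Extension force acts on the full piston face: F = P × (π/4)D².
D = √(4F / (πP)) = √(4 × 6.70e5 lbf / (π × 1690 psi))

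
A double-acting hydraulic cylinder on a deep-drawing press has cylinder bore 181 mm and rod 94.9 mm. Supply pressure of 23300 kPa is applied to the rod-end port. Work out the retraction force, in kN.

F ≈ 435 kN

Rod-side annular area A_ann = π/4 × (181² − 94.9²) = 18660 mm^2
On retraction the pressure acts on the annular area (bore minus rod).
F = P × A_ann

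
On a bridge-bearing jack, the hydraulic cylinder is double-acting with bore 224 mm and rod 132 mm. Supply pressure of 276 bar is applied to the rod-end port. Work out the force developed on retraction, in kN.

F ≈ 710 kN

Rod-side annular area A_ann = π/4 × (224² − 132²) = 25720 mm^2
On retraction the pressure acts on the annular area (bore minus rod).
F = P × A_ann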